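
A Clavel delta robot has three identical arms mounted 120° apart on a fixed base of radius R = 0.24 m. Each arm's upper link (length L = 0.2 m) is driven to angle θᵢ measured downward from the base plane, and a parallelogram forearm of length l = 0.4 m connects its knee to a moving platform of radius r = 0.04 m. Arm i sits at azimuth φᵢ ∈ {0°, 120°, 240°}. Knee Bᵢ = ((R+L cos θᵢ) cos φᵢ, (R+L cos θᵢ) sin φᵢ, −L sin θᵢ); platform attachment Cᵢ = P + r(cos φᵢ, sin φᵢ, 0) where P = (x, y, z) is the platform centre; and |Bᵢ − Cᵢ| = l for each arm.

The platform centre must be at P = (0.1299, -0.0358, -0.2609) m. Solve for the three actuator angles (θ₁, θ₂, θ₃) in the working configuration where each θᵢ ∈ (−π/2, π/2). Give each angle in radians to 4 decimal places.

φ1=0.0° → target in arm frame (0.1299, -0.0358)
  A=0.0701, B=-0.2609, C=(l²−L²−A²−y'²−z²)/(2L)=0.1143
  √(A²+B²)=0.2702;  θ1 = -1.3083+1.1338 ≈ -0.1745
φ2=120.0° → target in arm frame (-0.0960, -0.0946)
  A cos θ + B sin θ = C:  0.2960·cos θ + -0.2609·sin θ = -0.1115
  γ=atan2(-0.2609,0.2960)=-0.7225;  ψ=arccos(-0.2826)=1.8574;  θ2=γ+ψ≈1.1348
arm 3 (φ=240.0°): x'=-0.0339, y'=0.1304
  A=0.2339, B=-0.2609, C=(l²−L²−A²−y'²−z²)/(2L)=-0.0495
  θ3 = atan2(B,A) + arccos(C/0.3504) = 0.8727

θ₁ = -0.1745, θ₂ = 1.1348, θ₃ = 0.8727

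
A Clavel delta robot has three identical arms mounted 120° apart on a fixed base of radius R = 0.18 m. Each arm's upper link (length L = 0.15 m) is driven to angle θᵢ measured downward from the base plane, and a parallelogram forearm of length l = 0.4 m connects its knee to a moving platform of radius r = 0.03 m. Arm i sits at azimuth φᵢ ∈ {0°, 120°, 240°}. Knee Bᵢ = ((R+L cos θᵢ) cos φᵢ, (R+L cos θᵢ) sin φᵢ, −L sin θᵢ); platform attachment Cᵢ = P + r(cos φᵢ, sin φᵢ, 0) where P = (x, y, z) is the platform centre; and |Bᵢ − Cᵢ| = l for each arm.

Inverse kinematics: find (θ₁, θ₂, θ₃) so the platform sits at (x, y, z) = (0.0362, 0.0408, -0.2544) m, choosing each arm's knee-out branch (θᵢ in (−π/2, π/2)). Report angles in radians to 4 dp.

θ₁ = -0.3488, θ₂ = -0.1745, θ₃ = 0.3488

φ1=0.0° → target in arm frame (0.0362, 0.0408)
  e−x'=0.1138;  (l²−L²−(e−x')²−y'²−z²)/2L = 0.1939
  γ=atan2(-0.2544,0.1138)=-1.1502;  ψ=arccos(0.6957)=0.8014;  θ1=γ+ψ≈-0.3488
arm 2 (φ=120.0°): x'=0.0172, y'=-0.0518
  e−x'=0.1328;  (l²−L²−(e−x')²−y'²−z²)/2L = 0.1749
  γ=atan2(-0.2544,0.1328)=-1.0898;  ψ=arccos(0.6096)=0.9153;  θ2=γ+ψ≈-0.1745
rotate P by −φ3: (-0.0534, 0.0110, -0.2544)
  A=0.2034, B=-0.2544, C=(l²−L²−A²−y'²−z²)/(2L)=0.1043
  γ=atan2(-0.2544,0.2034)=-0.8963;  ψ=arccos(0.3200)=1.2450;  θ3=γ+ψ≈0.3488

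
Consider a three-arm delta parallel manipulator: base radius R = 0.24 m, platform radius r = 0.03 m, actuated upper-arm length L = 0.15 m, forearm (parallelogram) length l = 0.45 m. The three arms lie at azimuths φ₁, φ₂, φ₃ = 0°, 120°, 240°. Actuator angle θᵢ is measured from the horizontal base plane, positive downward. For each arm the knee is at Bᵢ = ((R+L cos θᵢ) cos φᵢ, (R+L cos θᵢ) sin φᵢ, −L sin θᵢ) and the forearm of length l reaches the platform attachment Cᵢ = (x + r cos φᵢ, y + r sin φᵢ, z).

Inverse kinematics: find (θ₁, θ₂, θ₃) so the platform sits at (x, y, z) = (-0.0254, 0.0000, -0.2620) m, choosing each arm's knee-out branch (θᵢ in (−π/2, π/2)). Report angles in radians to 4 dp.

φ1=0.0° → target in arm frame (-0.0254, 0.0000)
  A cos θ + B sin θ = C:  0.2354·cos θ + -0.2620·sin θ = 0.1865
  √(A²+B²)=0.3522;  θ1 = -0.8388+1.0129 ≈ 0.1740
φ2=120.0° → target in arm frame (0.0127, 0.0220)
  A=0.1973, B=-0.2620, C=(l²−L²−A²−y'²−z²)/(2L)=0.2398
  θ2 = atan2(B,A) + arccos(C/0.3280) = -0.1746
rotate P by −φ3: (0.0127, -0.0220, -0.2620)
  A cos θ + B sin θ = C:  0.1973·cos θ + -0.2620·sin θ = 0.2398
  √(A²+B²)=0.3280;  θ3 = -0.9253+0.7507 ≈ -0.1746

θ₁ = 0.1740, θ₂ = -0.1746, θ₃ = -0.1746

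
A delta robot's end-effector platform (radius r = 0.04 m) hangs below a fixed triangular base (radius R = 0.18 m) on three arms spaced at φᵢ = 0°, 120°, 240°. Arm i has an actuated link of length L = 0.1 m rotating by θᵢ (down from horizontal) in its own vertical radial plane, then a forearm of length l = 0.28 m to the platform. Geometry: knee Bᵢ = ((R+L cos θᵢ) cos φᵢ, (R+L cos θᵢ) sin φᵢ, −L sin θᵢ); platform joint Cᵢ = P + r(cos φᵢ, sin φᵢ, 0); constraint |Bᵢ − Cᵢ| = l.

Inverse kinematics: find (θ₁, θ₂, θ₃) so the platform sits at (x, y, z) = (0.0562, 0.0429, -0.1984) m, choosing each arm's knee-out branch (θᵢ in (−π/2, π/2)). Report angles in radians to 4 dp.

θ₁ = -0.0878, θ₂ = 0.4362, θ₃ = 1.0471

φ1=0.0° → target in arm frame (0.0562, 0.0429)
  A=0.0838, B=-0.1984, C=(l²−L²−A²−y'²−z²)/(2L)=0.1009
  √(A²+B²)=0.2154;  θ1 = -1.1711+1.0834 ≈ -0.0878
arm 2 (φ=120.0°): x'=0.0091, y'=-0.0701
  A cos θ + B sin θ = C:  0.1309·cos θ + -0.1984·sin θ = 0.0349
  √(A²+B²)=0.2377;  θ2 = -0.9874+1.4236 ≈ 0.4362
rotate P by −φ3: (-0.0653, 0.0272, -0.1984)
  e−x'=0.2053;  (l²−L²−(e−x')²−y'²−z²)/2L = -0.0692
  γ=atan2(-0.1984,0.2053)=-0.7684;  ψ=arccos(-0.2423)=1.8155;  θ3=γ+ψ≈1.0471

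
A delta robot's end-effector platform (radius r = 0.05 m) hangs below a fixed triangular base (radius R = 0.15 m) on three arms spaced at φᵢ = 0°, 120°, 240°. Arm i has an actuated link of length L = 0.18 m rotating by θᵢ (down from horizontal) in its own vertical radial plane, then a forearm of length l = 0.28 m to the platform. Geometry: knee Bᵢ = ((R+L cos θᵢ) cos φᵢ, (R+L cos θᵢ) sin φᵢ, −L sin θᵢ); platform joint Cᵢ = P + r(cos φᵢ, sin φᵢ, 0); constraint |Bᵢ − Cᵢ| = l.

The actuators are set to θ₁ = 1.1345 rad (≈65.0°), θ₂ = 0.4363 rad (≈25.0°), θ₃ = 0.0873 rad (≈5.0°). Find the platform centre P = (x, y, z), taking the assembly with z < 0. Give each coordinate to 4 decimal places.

arm 1 at φ=0.0°: e+L cos θ1 = 0.1761;  S1 = (0.1761, 0.0000, -0.1631)
arm 2 at φ=120.0°: e+L cos θ2 = 0.2631;  S2 = (-0.1316, 0.2279, -0.0761)
arm 3 at φ=240.0°: e+L cos θ3 = 0.2793;  S3 = (-0.1397, -0.2419, -0.0157)
eliminate P² terms by subtracting sphere 1 from 2 and 3
plane₁₂: -0.6153x+0.4558y+0.1741z = 0.0174
Cramer: x(z) = -0.0305+0.3735z;  y(z) = -0.0029+0.1221z
quadratic in z: (1.1544)z²+(0.1713)z+(-0.0091)=0, √Δ=0.2673 → z ∈ {-0.1900, 0.0416}; z = -0.1900 (taking z<0)
x = -0.1014, y = -0.0261

(-0.1014, -0.0261, -0.1900)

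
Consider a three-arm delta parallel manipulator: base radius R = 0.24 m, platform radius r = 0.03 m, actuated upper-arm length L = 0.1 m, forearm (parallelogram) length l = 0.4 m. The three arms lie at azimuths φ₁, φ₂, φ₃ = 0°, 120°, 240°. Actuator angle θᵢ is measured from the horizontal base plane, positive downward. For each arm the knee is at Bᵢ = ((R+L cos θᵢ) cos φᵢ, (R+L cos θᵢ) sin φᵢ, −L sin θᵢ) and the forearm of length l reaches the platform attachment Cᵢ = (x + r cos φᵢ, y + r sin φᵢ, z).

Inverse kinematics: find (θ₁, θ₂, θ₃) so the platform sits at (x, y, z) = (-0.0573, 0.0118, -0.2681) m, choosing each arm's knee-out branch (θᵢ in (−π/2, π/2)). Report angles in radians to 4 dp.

θ₁ = 0.6975, θ₂ = -0.2615, θ₃ = -0.0005

rotate P by −φ1: (-0.0573, 0.0118, -0.2681)
  A cos θ + B sin θ = C:  0.2673·cos θ + -0.2681·sin θ = 0.0327
  γ=atan2(-0.2681,0.2673)=-0.7869;  ψ=arccos(0.0863)=1.4844;  θ1=γ+ψ≈0.6975
φ2=120.0° → target in arm frame (0.0389, 0.0437)
  e−x'=0.1711;  (l²−L²−(e−x')²−y'²−z²)/2L = 0.2346
  θ2 = atan2(B,A) + arccos(C/0.3181) = -0.2615
φ3=240.0° → target in arm frame (0.0184, -0.0555)
  A cos θ + B sin θ = C:  0.1916·cos θ + -0.2681·sin θ = 0.1917
  √(A²+B²)=0.3295;  θ3 = -0.9504+0.9499 ≈ -0.0005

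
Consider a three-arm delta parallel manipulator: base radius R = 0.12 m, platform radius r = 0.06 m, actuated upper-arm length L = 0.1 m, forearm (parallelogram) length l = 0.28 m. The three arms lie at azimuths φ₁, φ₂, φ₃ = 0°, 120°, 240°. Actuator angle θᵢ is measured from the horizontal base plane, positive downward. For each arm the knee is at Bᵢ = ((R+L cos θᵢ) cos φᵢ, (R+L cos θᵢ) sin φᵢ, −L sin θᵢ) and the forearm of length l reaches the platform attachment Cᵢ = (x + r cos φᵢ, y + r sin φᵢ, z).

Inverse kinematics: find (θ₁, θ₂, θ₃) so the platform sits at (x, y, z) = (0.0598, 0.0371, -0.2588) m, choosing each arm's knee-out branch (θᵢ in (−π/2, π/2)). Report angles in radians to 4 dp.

φ1=0.0° → target in arm frame (0.0598, 0.0371)
  A cos θ + B sin θ = C:  0.0002·cos θ + -0.2588·sin θ = 0.0002
  θ1 = atan2(B,A) + arccos(C/0.2588) = -0.0001
rotate P by −φ2: (0.0022, -0.0703, -0.2588)
  A=0.0578, B=-0.2588, C=(l²−L²−A²−y'²−z²)/(2L)=-0.0343
  θ2 = atan2(B,A) + arccos(C/0.2652) = 0.3494
φ3=240.0° → target in arm frame (-0.0620, 0.0332)
  A=0.1220, B=-0.2588, C=(l²−L²−A²−y'²−z²)/(2L)=-0.0729
  θ3 = atan2(B,A) + arccos(C/0.2861) = 0.6981

θ₁ = -0.0001, θ₂ = 0.3494, θ₃ = 0.6981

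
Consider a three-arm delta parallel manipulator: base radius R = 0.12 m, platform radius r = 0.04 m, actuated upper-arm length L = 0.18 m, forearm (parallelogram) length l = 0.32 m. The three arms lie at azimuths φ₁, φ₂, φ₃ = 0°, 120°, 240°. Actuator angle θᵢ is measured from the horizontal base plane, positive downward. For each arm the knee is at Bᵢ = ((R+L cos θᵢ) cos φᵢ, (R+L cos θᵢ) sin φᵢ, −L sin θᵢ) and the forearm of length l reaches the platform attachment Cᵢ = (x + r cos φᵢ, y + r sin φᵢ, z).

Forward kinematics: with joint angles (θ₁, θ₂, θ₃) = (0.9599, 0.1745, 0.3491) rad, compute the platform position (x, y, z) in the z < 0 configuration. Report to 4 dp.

(-0.1084, 0.0197, -0.2777)

centre 1 = (0.1832·cos0.0°, 0.1832·sin0.0°, -0.1474) = (0.1832, 0.0000, -0.1474)
arm 2 at φ=120.0°: e+L cos θ2 = 0.2573;  centre 2 = (-0.1286, 0.2228, -0.0313)
φ3=240.0°: virtual centre (-0.1246, -0.2158, -0.0616), radius l
|centre ₂|²−|centre ₁|² = 0.0118;  |centre ₃|²−|centre ₁|² = 0.0105
plane₁₂: -0.6238x+0.4456y+0.2324z = 0.0118
Cramer: x(z) = -0.0180+0.3253z;  y(z) = 0.0013-0.0661z
quadratic in z: (1.1102)z²+(0.1637)z+(-0.0401)=0, √Δ=0.4528 → z ∈ {-0.2777, 0.1302}; z = -0.2777 (taking z<0)
x = -0.1084, y = 0.0197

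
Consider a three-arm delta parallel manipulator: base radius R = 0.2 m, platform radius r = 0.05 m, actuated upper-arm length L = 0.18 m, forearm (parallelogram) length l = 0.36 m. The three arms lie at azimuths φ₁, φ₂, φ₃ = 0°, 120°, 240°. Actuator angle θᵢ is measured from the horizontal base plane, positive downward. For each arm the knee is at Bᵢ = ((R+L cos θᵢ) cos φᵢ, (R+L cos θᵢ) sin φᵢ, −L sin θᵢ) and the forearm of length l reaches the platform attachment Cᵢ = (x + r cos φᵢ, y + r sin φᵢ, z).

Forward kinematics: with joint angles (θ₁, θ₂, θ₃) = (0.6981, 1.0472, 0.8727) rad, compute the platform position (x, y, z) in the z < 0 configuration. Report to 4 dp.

(0.0418, -0.0255, -0.3772)

arm 1 at φ=0.0°: e+L cos θ1 = 0.2879;  S1 = (0.2879, 0.0000, -0.1157)
arm 2 at φ=120.0°: e+L cos θ2 = 0.2400;  S2 = (-0.1200, 0.2078, -0.1559)
φ3=240.0°: virtual centre (-0.1328, -0.2301, -0.1379), radius l
eliminate P² terms by subtracting sphere 1 from 2 and 3
linear system: -0.8158x+0.4157y = -0.0144−-0.0804z; -0.8415x+-0.4602y = -0.0067−-0.0444z
Cramer: x(z) = 0.0129-0.0764z;  y(z) = -0.0092+0.0433z
quadratic in z: (1.0077)z²+(0.2726)z+(-0.0405)=0, √Δ=0.4875 → z ∈ {-0.3772, 0.1066}; z = -0.3772 (taking z<0)
x = 0.0418, y = -0.0255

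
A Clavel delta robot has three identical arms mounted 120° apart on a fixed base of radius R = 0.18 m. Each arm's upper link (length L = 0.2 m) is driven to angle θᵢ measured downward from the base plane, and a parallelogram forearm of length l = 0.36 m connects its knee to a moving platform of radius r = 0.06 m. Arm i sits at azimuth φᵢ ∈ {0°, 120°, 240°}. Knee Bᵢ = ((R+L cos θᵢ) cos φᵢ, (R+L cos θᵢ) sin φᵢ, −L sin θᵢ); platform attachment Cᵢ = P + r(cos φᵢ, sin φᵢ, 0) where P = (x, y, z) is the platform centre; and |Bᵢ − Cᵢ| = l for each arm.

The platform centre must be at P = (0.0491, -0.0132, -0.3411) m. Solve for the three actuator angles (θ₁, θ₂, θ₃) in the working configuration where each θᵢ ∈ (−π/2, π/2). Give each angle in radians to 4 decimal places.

φ1=0.0° → target in arm frame (0.0491, -0.0132)
  A=0.0709, B=-0.3411, C=(l²−L²−A²−y'²−z²)/(2L)=-0.0799
  √(A²+B²)=0.3484;  θ1 = -1.3659+1.8021 ≈ 0.4363
arm 2 (φ=120.0°): x'=-0.0360, y'=-0.0359
  A cos θ + B sin θ = C:  0.1560·cos θ + -0.3411·sin θ = -0.1309
  √(A²+B²)=0.3751;  θ2 = -1.1419+1.9274 ≈ 0.7855
arm 3 (φ=240.0°): x'=-0.0131, y'=0.0491
  A=0.1331, B=-0.3411, C=(l²−L²−A²−y'²−z²)/(2L)=-0.1172
  θ3 = atan2(B,A) + arccos(C/0.3662) = 0.6979

θ₁ = 0.4363, θ₂ = 0.7855, θ₃ = 0.6979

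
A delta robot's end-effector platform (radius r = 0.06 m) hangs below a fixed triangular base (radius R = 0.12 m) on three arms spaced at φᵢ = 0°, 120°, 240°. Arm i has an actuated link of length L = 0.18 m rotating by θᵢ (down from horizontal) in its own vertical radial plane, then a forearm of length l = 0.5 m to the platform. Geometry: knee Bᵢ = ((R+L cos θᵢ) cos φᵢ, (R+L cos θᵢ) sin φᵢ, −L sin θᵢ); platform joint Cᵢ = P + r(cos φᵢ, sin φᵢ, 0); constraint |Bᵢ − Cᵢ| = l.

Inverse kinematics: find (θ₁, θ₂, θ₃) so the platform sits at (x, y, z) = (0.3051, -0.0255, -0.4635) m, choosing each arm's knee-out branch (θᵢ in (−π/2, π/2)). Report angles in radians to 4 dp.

θ₁ = -0.1743, θ₂ = 1.1344, θ₃ = 1.0472

φ1=0.0° → target in arm frame (0.3051, -0.0255)
  A=-0.2451, B=-0.4635, C=(l²−L²−A²−y'²−z²)/(2L)=-0.1610
  √(A²+B²)=0.5243;  θ1 = -2.0572+1.8829 ≈ -0.1743
arm 2 (φ=120.0°): x'=-0.1746, y'=-0.2515
  e−x'=0.2346;  (l²−L²−(e−x')²−y'²−z²)/2L = -0.3209
  θ2 = atan2(B,A) + arccos(C/0.5195) = 1.1344
rotate P by −φ3: (-0.1305, 0.2770, -0.4635)
  e−x'=0.1905;  (l²−L²−(e−x')²−y'²−z²)/2L = -0.3062
  γ=atan2(-0.4635,0.1905)=-1.1809;  ψ=arccos(-0.6110)=2.2281;  θ3=γ+ψ≈1.0472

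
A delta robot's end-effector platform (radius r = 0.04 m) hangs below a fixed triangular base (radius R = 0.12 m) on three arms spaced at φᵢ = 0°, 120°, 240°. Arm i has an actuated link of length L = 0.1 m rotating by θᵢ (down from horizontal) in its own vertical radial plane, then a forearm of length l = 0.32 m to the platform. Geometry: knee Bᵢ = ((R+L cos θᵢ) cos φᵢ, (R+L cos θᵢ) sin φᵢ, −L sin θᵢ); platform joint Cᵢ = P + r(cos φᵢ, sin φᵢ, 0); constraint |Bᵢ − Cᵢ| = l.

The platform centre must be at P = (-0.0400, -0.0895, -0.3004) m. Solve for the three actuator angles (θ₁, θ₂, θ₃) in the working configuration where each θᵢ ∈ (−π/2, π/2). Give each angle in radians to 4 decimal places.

arm 1 (φ=0.0°): x'=-0.0400, y'=-0.0895
  A cos θ + B sin θ = C:  0.1200·cos θ + -0.3004·sin θ = -0.1013
  √(A²+B²)=0.3235;  θ1 = -1.1907+1.8892 ≈ 0.6984
arm 2 (φ=120.0°): x'=-0.0575, y'=0.0794
  A cos θ + B sin θ = C:  0.1375·cos θ + -0.3004·sin θ = -0.1153
  √(A²+B²)=0.3304;  θ2 = -1.1415+1.9272 ≈ 0.7857
arm 3 (φ=240.0°): x'=0.0975, y'=0.0101
  A=-0.0175, B=-0.3004, C=(l²−L²−A²−y'²−z²)/(2L)=0.0088
  √(A²+B²)=0.3009;  θ3 = -1.6290+1.5417 ≈ -0.0873

θ₁ = 0.6984, θ₂ = 0.7857, θ₃ = -0.0873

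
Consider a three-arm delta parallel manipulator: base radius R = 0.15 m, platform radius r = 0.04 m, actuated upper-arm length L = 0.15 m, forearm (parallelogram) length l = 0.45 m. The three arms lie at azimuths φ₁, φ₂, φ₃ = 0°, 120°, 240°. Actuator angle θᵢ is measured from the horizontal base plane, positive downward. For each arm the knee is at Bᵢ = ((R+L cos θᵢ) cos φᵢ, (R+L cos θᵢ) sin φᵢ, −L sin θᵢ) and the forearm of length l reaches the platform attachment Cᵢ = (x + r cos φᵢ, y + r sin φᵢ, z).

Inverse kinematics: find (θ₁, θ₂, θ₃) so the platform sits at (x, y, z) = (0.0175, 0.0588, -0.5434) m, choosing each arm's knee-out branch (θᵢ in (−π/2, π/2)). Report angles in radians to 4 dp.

θ₁ = 1.0471, θ₂ = 0.9600, θ₃ = 1.3088

rotate P by −φ1: (0.0175, 0.0588, -0.5434)
  e−x'=0.0925;  (l²−L²−(e−x')²−y'²−z²)/2L = -0.4243
  γ=atan2(-0.5434,0.0925)=-1.4022;  ψ=arccos(-0.7698)=2.4493;  θ1=γ+ψ≈1.0471
rotate P by −φ2: (0.0422, -0.0446, -0.5434)
  A=0.0678, B=-0.5434, C=(l²−L²−A²−y'²−z²)/(2L)=-0.4062
  γ=atan2(-0.5434,0.0678)=-1.4466;  ψ=arccos(-0.7418)=2.4066;  θ2=γ+ψ≈0.9600
rotate P by −φ3: (-0.0597, -0.0142, -0.5434)
  A=0.1697, B=-0.5434, C=(l²−L²−A²−y'²−z²)/(2L)=-0.4809
  √(A²+B²)=0.5693;  θ3 = -1.2681+2.5770 ≈ 1.3088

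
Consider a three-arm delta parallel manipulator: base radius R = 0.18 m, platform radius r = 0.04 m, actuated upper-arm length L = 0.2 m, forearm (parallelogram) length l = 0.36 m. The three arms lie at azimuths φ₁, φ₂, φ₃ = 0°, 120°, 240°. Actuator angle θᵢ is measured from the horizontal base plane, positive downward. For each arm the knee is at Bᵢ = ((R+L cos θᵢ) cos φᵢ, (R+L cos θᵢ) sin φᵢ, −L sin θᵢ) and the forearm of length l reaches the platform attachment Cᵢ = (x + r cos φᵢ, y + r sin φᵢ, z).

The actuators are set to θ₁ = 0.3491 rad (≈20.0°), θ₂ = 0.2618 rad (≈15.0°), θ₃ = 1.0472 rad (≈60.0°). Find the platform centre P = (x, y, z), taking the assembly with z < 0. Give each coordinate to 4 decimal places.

(0.0458, 0.0967, -0.2701)

φ1=0.0°: virtual centre (0.3279, 0.0000, -0.0684), radius l
φ2=120.0°: virtual centre (-0.1666, 0.2885, -0.0518), radius l
φ3=240.0°: virtual centre (-0.1200, -0.2078, -0.1732), radius l
subtract pairs → two planes through P
linear system: -0.9891x+0.5771y = 0.0015−0.0333z; -0.8959x+-0.4157y = -0.0246−-0.2096z
Cramer: x(z) = 0.0147-0.1154z;  y(z) = 0.0277-0.2555z
quadratic in z: (1.0786)z²+(0.1950)z+(-0.0260)=0, √Δ=0.3876 → z ∈ {-0.2701, 0.0893}; z = -0.2701 (taking z<0)
x = 0.0458, y = 0.0967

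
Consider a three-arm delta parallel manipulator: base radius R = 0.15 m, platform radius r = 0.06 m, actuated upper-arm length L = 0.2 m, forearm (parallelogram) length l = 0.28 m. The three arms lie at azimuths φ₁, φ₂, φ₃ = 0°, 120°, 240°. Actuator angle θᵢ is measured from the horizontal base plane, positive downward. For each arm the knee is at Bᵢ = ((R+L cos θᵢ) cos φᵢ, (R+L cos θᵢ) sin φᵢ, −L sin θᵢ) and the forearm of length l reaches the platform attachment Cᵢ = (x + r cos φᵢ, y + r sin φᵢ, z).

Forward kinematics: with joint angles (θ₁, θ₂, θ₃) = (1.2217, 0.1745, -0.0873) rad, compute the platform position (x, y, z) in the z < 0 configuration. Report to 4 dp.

φ1=0.0°: virtual centre (0.1584, 0.0000, -0.1879), radius l
S2 = (0.2870·cos120.0°, 0.2870·sin120.0°, -0.0347) = (-0.1435, 0.2485, -0.0347)
φ3=240.0°: virtual centre (-0.1446, -0.2505, 0.0174), radius l
eliminate P² terms by subtracting sphere 1 from 2 and 3
linear system: -0.6038x+0.4970y = 0.0231−0.3064z; -0.6061x+-0.5010y = 0.0235−0.4107z
Cramer: x(z) = -0.0386+0.5924z;  y(z) = -0.0003+0.1032z
sphere 1 gives Az²+Bz+C=0 with A=1.3616, B=0.1424, C=-0.0043;  B²−4AC=0.0435;  roots -0.1289, 0.0243;  negative root z = -0.1289
x = -0.1150, y = -0.0136

(-0.1150, -0.0136, -0.1289)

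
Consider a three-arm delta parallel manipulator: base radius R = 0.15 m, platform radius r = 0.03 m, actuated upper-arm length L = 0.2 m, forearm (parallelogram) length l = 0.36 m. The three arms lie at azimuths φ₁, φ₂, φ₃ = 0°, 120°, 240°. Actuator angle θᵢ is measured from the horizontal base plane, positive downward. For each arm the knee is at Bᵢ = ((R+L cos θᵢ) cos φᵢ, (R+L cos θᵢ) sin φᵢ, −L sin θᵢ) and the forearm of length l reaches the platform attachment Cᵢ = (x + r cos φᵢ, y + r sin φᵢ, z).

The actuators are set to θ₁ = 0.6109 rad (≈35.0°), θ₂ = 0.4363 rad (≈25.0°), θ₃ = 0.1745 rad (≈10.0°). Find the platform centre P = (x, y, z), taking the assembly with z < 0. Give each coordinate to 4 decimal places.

(-0.0403, -0.0279, -0.2689)

arm 1 at φ=0.0°: e+L cos θ1 = 0.2838;  centre 1 = (0.2838, 0.0000, -0.1147)
centre 2 = (0.3013·cos120.0°, 0.3013·sin120.0°, -0.0845) = (-0.1506, 0.2609, -0.0845)
φ3=240.0°: virtual centre (-0.1585, -0.2745, -0.0347), radius l
subtract pairs → two planes through P
[-0.8689 0.5218 0.0604]·P = 0.0042;  [-0.8846 -0.5490 0.1600]·P = 0.0080
Cramer: x(z) = -0.0069+0.1243z;  y(z) = -0.0034+0.0912z
quadratic in z: (1.0238)z²+(0.1566)z+(-0.0319)=0, √Δ=0.3940 → z ∈ {-0.2689, 0.1160}; z = -0.2689 (taking z<0)
x = -0.0403, y = -0.0279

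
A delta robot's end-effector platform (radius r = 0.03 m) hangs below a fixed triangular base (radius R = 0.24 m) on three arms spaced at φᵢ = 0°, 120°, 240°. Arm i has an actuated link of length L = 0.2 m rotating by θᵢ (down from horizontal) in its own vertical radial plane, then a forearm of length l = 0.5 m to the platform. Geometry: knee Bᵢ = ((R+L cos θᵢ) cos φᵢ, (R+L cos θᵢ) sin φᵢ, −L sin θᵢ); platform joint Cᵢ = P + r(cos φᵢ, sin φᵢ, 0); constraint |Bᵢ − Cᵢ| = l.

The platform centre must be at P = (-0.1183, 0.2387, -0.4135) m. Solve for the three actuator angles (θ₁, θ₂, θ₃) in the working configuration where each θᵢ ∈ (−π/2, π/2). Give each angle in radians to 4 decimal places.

θ₁ = 1.3088, θ₂ = -0.3493, θ₃ = 1.3962

φ1=0.0° → target in arm frame (-0.1183, 0.2387)
  A cos θ + B sin θ = C:  0.3283·cos θ + -0.4135·sin θ = -0.3144
  θ1 = atan2(B,A) + arccos(C/0.5280) = 1.3088
φ2=120.0° → target in arm frame (0.2659, -0.0169)
  A cos θ + B sin θ = C:  -0.0559·cos θ + -0.4135·sin θ = 0.0890
  √(A²+B²)=0.4173;  θ2 = -1.7051+1.3558 ≈ -0.3493
rotate P by −φ3: (-0.1476, -0.2218, -0.4135)
  A cos θ + B sin θ = C:  0.3576·cos θ + -0.4135·sin θ = -0.3451
  γ=atan2(-0.4135,0.3576)=-0.8578;  ψ=arccos(-0.6313)=2.2540;  θ3=γ+ψ≈1.3962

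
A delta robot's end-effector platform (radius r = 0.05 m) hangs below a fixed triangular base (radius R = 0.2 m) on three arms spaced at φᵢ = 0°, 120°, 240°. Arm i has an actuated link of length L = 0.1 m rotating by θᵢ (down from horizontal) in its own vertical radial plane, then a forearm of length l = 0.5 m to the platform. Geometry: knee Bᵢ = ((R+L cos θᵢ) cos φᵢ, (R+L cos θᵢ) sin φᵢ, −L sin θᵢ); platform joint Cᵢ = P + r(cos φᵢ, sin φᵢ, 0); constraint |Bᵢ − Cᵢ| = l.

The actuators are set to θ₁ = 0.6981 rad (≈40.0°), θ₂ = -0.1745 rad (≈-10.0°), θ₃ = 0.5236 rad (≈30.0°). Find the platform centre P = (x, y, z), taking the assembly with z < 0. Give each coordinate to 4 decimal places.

(-0.0691, 0.0770, -0.4600)

φ1=0.0°: virtual centre (0.2266, 0.0000, -0.0643), radius l
S2 = (0.2485·cos120.0°, 0.2485·sin120.0°, 0.0174) = (-0.1242, 0.2152, 0.0174)
φ3=240.0°: virtual centre (-0.1183, -0.2049, -0.0500), radius l
subtract pairs → two planes through P
plane₁₂: -0.7017x+0.4304y+0.1633z = 0.0066
det = 0.5844;  x = -0.0068+0.1355z,  y = 0.0041+-0.1584z
sphere 1 gives Az²+Bz+C=0 with A=1.0435, B=0.0640, C=-0.1914;  B²−4AC=0.8028;  roots -0.4600, 0.3987;  negative root z = -0.4600
x = -0.0691, y = 0.0770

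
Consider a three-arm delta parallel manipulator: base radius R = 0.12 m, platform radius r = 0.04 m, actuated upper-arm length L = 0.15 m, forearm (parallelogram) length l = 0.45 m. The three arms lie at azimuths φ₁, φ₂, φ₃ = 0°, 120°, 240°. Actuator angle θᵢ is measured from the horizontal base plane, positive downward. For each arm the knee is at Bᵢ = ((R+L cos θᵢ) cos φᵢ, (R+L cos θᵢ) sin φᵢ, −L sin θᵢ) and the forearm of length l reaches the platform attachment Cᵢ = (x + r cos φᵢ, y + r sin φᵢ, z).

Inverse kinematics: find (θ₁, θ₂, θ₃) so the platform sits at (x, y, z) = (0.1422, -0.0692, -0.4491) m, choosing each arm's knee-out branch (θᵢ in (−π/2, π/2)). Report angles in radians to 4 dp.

θ₁ = 0.0874, θ₂ = 0.9600, θ₃ = 0.6110

rotate P by −φ1: (0.1422, -0.0692, -0.4491)
  A=-0.0622, B=-0.4491, C=(l²−L²−A²−y'²−z²)/(2L)=-0.1012
  γ=atan2(-0.4491,-0.0622)=-1.7084;  ψ=arccos(-0.2231)=1.7958;  θ1=γ+ψ≈0.0874
rotate P by −φ2: (-0.1310, -0.0885, -0.4491)
  e−x'=0.2110;  (l²−L²−(e−x')²−y'²−z²)/2L = -0.2469
  √(A²+B²)=0.4962;  θ2 = -1.1315+2.0916 ≈ 0.9600
rotate P by −φ3: (-0.0112, 0.1577, -0.4491)
  e−x'=0.0912;  (l²−L²−(e−x')²−y'²−z²)/2L = -0.1830
  γ=atan2(-0.4491,0.0912)=-1.3705;  ψ=arccos(-0.3992)=1.9815;  θ3=γ+ψ≈0.6110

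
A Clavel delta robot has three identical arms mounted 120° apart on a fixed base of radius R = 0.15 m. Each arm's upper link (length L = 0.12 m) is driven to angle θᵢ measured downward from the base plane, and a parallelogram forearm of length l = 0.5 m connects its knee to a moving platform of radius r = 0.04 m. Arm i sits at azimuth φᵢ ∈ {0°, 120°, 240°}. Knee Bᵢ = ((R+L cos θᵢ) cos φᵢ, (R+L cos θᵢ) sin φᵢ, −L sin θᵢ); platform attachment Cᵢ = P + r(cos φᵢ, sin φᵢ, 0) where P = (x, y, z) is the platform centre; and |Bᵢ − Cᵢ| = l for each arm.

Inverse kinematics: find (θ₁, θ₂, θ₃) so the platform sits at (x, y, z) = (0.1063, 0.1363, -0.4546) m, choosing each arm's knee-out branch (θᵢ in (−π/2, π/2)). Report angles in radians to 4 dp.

θ₁ = -0.0868, θ₂ = 0.0876, θ₃ = 0.9602

φ1=0.0° → target in arm frame (0.1063, 0.1363)
  A=0.0037, B=-0.4546, C=(l²−L²−A²−y'²−z²)/(2L)=0.0431
  γ=atan2(-0.4546,0.0037)=-1.5627;  ψ=arccos(0.0948)=1.4758;  θ1=γ+ψ≈-0.0868
rotate P by −φ2: (0.0649, -0.1602, -0.4546)
  e−x'=0.0451;  (l²−L²−(e−x')²−y'²−z²)/2L = 0.0052
  √(A²+B²)=0.4568;  θ2 = -1.4719+1.5595 ≈ 0.0876
rotate P by −φ3: (-0.1712, 0.0239, -0.4546)
  A cos θ + B sin θ = C:  0.2812·cos θ + -0.4546·sin θ = -0.2113
  γ=atan2(-0.4546,0.2812)=-1.0169;  ψ=arccos(-0.3952)=1.9771;  θ3=γ+ψ≈0.9602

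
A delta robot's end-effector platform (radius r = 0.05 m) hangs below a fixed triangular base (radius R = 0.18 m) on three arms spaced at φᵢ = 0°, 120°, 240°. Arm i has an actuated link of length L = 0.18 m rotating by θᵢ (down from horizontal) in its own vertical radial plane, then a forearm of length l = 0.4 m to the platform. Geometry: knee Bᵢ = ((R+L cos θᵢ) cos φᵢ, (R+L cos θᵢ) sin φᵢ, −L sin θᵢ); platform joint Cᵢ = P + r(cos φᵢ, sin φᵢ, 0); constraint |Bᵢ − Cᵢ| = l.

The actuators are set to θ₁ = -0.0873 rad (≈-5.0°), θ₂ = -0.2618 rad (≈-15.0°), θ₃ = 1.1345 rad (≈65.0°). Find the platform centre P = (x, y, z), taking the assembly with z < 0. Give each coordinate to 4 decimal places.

φ1=0.0°: virtual centre (0.3093, 0.0000, 0.0157), radius l
φ2=120.0°: virtual centre (-0.1519, 0.2632, 0.0466), radius l
φ3=240.0°: virtual centre (-0.1030, -0.1785, -0.1631), radius l
|S₂|²−|S₁|² = -0.0014;  |S₃|²−|S₁|² = -0.0268
linear system: -0.9225x+0.5263y = -0.0014−0.0618z; -0.8247x+-0.3569y = -0.0268−-0.3577z
det = 0.7633;  x = 0.0192+-0.2177z,  y = 0.0309+-0.4990z
sphere 1 gives Az²+Bz+C=0 with A=1.2964, B=0.0641, C=-0.0746;  B²−4AC=0.3910;  roots -0.2659, 0.2165;  negative root z = -0.2659
x = 0.0771, y = 0.1636

(0.0771, 0.1636, -0.2659)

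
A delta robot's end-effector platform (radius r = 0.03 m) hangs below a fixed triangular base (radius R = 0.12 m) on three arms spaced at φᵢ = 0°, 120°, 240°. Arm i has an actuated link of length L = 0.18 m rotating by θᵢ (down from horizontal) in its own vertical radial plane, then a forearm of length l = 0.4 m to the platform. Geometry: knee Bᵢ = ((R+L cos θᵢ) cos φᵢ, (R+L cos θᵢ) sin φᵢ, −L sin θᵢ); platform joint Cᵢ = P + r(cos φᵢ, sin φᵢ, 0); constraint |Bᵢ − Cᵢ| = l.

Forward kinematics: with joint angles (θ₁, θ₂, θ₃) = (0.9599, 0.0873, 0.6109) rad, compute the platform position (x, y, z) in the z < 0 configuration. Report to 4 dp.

(-0.1192, 0.0789, -0.3844)

S1 = (0.1932·cos0.0°, 0.1932·sin0.0°, -0.1474) = (0.1932, 0.0000, -0.1474)
S2 = (0.2693·cos120.0°, 0.2693·sin120.0°, -0.0157) = (-0.1347, 0.2332, -0.0157)
arm 3 at φ=240.0°: e+L cos θ3 = 0.2374;  S3 = (-0.1187, -0.2056, -0.1032)
eliminate P² terms by subtracting sphere 1 from 2 and 3
[-0.6558 0.4665 0.2635]·P = 0.0137;  [-0.6239 -0.4113 0.0884]·P = 0.0080
det = 0.5608;  x = -0.0167+0.2668z,  y = 0.0059+-0.1898z
sphere 1 gives Az²+Bz+C=0 with A=1.1072, B=0.1806, C=-0.0942;  B²−4AC=0.4497;  roots -0.3844, 0.2212;  negative root z = -0.3844
x = -0.1192, y = 0.0789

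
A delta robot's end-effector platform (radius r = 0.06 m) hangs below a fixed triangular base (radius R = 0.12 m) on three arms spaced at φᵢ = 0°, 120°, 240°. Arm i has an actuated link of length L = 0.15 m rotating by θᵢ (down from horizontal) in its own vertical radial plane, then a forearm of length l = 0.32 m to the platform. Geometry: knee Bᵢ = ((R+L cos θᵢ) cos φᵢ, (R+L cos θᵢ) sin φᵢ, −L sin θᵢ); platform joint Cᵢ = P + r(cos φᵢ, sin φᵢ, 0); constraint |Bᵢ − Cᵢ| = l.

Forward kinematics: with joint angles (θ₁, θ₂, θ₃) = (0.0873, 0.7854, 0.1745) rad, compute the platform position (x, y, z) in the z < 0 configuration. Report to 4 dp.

S1 = (0.2094·cos0.0°, 0.2094·sin0.0°, -0.0131) = (0.2094, 0.0000, -0.0131)
S2 = (0.1661·cos120.0°, 0.1661·sin120.0°, -0.1061) = (-0.0830, 0.1438, -0.1061)
S3 = (0.2077·cos240.0°, 0.2077·sin240.0°, -0.0260) = (-0.1039, -0.1799, -0.0260)
|S₂|²−|S₁|² = -0.0052;  |S₃|²−|S₁|² = -0.0002
linear system: -0.5849x+0.2876y = -0.0052−-0.1860z; -0.6266x+-0.3598y = -0.0002−-0.0259z
det = 0.3907;  x = 0.0049+-0.1904z,  y = -0.0080+0.2595z
into |P−S₁|² = l²: 1.1036z² + 0.0998z + -0.0603 = 0;  Δ = 0.2764;  z = -0.2834 or 0.1930 → z<0 root = -0.2834
x = 0.0589, y = -0.0816

(0.0589, -0.0816, -0.2834)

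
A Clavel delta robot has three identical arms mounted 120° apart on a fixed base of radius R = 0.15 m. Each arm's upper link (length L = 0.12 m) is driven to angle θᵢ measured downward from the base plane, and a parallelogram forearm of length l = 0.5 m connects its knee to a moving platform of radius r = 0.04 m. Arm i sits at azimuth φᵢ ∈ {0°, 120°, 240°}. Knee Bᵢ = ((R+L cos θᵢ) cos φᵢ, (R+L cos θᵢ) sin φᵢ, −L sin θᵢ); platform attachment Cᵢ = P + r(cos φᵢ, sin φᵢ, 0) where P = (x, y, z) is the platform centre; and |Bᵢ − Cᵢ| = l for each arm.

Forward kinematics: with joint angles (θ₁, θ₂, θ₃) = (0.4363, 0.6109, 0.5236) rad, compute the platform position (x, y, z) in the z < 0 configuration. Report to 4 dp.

(0.0243, -0.0142, -0.5111)

arm 1 at φ=0.0°: (R−r)+L cos θ1 = 0.2188;  S1 = (0.2188, 0.0000, -0.0507)
S2 = (0.2083·cos120.0°, 0.2083·sin120.0°, -0.0688) = (-0.1041, 0.1804, -0.0688)
arm 3 at φ=240.0°: (R−r)+L cos θ3 = 0.2139;  S3 = (-0.1070, -0.1853, -0.0600)
|S₂|²−|S₁|² = -0.0023;  |S₃|²−|S₁|² = -0.0011
[-0.6458 0.3608 -0.0362]·P = -0.0023;  [-0.6514 -0.3705 -0.0186]·P = -0.0011
det = 0.4743;  x = 0.0026+-0.0424z,  y = -0.0017+0.0245z
quadratic in z: (1.0024)z²+(0.1197)z+(-0.2007)=0, √Δ=0.9050 → z ∈ {-0.5111, 0.3917}; z = -0.5111 (taking z<0)
x = 0.0243, y = -0.0142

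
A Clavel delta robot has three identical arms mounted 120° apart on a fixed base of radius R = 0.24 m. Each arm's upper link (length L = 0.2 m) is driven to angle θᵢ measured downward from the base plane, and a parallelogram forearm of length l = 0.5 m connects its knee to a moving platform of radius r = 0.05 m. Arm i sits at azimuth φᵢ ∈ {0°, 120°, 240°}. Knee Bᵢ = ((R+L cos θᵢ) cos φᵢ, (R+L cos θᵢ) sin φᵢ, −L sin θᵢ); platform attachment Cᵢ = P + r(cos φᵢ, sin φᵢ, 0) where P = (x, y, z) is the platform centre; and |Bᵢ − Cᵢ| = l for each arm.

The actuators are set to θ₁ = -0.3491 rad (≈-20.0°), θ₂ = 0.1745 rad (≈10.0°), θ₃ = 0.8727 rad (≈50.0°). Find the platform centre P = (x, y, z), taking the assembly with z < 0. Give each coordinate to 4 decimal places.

(0.1151, 0.0949, -0.3462)

arm 1 at φ=0.0°: e+L cos θ1 = 0.3779;  centre 1 = (0.3779, 0.0000, 0.0684)
arm 2 at φ=120.0°: e+L cos θ2 = 0.3870;  centre 2 = (-0.1935, 0.3351, -0.0347)
φ3=240.0°: virtual centre (-0.1593, -0.2759, -0.1532), radius l
subtract pairs → two planes through P
linear system: -1.1428x+0.6702y = 0.0034−-0.2063z; -1.0744x+-0.5517y = -0.0226−-0.4432z
det = 1.3507;  x = 0.0098+-0.3042z,  y = 0.0218+-0.2110z
sphere 1 gives Az²+Bz+C=0 with A=1.1370, B=0.0780, C=-0.1093;  B²−4AC=0.5033;  roots -0.3462, 0.2777;  negative root z = -0.3462
x = 0.1151, y = 0.0949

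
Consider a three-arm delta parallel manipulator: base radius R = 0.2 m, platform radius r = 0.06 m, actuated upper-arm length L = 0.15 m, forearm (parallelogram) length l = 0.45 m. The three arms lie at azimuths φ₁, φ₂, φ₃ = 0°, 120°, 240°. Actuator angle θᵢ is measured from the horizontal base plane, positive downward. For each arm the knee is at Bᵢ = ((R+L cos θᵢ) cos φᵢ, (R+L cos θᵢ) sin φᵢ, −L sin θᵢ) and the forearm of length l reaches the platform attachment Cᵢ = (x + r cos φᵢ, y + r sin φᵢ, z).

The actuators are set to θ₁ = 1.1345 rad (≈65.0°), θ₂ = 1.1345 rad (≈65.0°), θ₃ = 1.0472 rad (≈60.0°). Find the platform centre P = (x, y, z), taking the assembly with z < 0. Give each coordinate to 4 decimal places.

arm 1 at φ=0.0°: ρ1 = 0.2034;  centre 1 = (0.2034, 0.0000, -0.1359)
φ2=120.0°: virtual centre (-0.1017, 0.1761, -0.1359), radius l
centre 3 = (0.2150·cos240.0°, 0.2150·sin240.0°, -0.1299) = (-0.1075, -0.1862, -0.1299)
|centre ₂|²−|centre ₁|² = 0.0000;  |centre ₃|²−|centre ₁|² = 0.0033
linear system: -0.6102x+0.3523y = 0.0000−0.0000z; -0.6218x+-0.3724y = 0.0033−0.0121z
det = 0.4463;  x = -0.0026+0.0095z,  y = -0.0044+0.0165z
into |P−centre ₁|² = l²: 1.0004z² + 0.2678z + -0.1416 = 0;  Δ = 0.6383;  z = -0.5332 or 0.2654 → z<0 root = -0.5332
x = -0.0077, y = -0.0133

(-0.0077, -0.0133, -0.5332)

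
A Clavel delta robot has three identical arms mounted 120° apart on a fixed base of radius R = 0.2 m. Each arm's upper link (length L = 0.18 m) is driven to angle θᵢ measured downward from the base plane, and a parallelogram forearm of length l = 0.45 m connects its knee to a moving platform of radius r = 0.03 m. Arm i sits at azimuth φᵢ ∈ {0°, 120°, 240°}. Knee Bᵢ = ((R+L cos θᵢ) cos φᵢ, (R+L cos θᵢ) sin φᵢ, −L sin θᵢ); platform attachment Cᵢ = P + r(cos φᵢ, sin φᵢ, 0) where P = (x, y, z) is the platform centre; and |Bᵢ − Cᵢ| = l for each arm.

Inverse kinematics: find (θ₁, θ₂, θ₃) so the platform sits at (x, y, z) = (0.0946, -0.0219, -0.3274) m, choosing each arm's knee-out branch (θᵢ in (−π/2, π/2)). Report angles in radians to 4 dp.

θ₁ = -0.2620, θ₂ = 0.6110, θ₃ = 0.4360

arm 1 (φ=0.0°): x'=0.0946, y'=-0.0219
  e−x'=0.0754;  (l²−L²−(e−x')²−y'²−z²)/2L = 0.1576
  γ=atan2(-0.3274,0.0754)=-1.3444;  ψ=arccos(0.4692)=1.0825;  θ1=γ+ψ≈-0.2620
arm 2 (φ=120.0°): x'=-0.0663, y'=-0.0710
  A cos θ + B sin θ = C:  0.2363·cos θ + -0.3274·sin θ = 0.0057
  √(A²+B²)=0.4037;  θ2 = -0.9457+1.5567 ≈ 0.6110
arm 3 (φ=240.0°): x'=-0.0283, y'=0.0929
  e−x'=0.1983;  (l²−L²−(e−x')²−y'²−z²)/2L = 0.0415
  γ=atan2(-0.3274,0.1983)=-1.0261;  ψ=arccos(0.1085)=1.4621;  θ3=γ+ψ≈0.4360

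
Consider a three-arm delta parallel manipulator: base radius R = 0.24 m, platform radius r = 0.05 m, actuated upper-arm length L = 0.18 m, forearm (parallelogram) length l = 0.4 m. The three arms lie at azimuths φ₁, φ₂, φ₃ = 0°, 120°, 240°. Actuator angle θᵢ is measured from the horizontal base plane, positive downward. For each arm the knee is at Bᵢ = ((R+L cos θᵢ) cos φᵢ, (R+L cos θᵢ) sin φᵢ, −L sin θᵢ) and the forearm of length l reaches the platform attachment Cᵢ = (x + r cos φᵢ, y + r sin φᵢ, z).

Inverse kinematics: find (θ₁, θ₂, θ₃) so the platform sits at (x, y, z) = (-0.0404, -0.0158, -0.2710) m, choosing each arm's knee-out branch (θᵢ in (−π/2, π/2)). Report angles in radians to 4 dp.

φ1=0.0° → target in arm frame (-0.0404, -0.0158)
  A cos θ + B sin θ = C:  0.2304·cos θ + -0.2710·sin θ = 0.0023
  θ1 = atan2(B,A) + arccos(C/0.3557) = 0.6982
φ2=120.0° → target in arm frame (0.0065, 0.0429)
  A=0.1835, B=-0.2710, C=(l²−L²−A²−y'²−z²)/(2L)=0.0518
  γ=atan2(-0.2710,0.1835)=-0.9756;  ψ=arccos(0.1583)=1.4118;  θ2=γ+ψ≈0.4362
rotate P by −φ3: (0.0339, -0.0271, -0.2710)
  A=0.1561, B=-0.2710, C=(l²−L²−A²−y'²−z²)/(2L)=0.0807
  θ3 = atan2(B,A) + arccos(C/0.3128) = 0.2617

θ₁ = 0.6982, θ₂ = 0.4362, θ₃ = 0.2617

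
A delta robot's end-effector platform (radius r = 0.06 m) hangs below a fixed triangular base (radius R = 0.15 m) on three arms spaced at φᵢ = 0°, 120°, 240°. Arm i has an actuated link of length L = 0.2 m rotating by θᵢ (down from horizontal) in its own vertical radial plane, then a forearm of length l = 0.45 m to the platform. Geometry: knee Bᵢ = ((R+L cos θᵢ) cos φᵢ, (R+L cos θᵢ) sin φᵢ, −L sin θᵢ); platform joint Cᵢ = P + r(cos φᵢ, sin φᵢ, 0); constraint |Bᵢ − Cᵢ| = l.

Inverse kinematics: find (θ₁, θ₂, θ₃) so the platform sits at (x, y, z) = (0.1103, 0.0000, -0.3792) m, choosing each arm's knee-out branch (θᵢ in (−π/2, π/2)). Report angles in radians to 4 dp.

θ₁ = -0.1742, θ₂ = 0.4364, θ₃ = 0.4364

rotate P by −φ1: (0.1103, 0.0000, -0.3792)
  e−x'=-0.0203;  (l²−L²−(e−x')²−y'²−z²)/2L = 0.0457
  γ=atan2(-0.3792,-0.0203)=-1.6243;  ψ=arccos(0.1204)=1.4501;  θ1=γ+ψ≈-0.1742
φ2=120.0° → target in arm frame (-0.0551, -0.0955)
  e−x'=0.1451;  (l²−L²−(e−x')²−y'²−z²)/2L = -0.0287
  θ2 = atan2(B,A) + arccos(C/0.4060) = 0.4364
rotate P by −φ3: (-0.0552, 0.0955, -0.3792)
  A cos θ + B sin θ = C:  0.1452·cos θ + -0.3792·sin θ = -0.0287
  √(A²+B²)=0.4060;  θ3 = -1.2052+1.6416 ≈ 0.4364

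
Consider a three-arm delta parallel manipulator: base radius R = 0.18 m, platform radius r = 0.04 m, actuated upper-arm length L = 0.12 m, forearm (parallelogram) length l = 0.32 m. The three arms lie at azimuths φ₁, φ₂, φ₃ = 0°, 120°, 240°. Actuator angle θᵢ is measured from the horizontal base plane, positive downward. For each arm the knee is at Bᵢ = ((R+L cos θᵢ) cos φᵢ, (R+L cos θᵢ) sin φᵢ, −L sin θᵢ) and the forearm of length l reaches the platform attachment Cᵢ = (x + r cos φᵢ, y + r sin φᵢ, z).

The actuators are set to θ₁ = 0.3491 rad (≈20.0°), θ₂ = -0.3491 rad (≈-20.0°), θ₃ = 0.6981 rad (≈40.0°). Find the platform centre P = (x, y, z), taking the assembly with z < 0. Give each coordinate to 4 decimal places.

(-0.0077, 0.0671, -0.2144)

arm 1 at φ=0.0°: e+L cos θ1 = 0.2528;  S1 = (0.2528, 0.0000, -0.0410)
φ2=120.0°: virtual centre (-0.1264, 0.2189, 0.0410), radius l
S3 = (0.2319·cos240.0°, 0.2319·sin240.0°, -0.0771) = (-0.1160, -0.2009, -0.0771)
|S₂|²−|S₁|² = 0.0000;  |S₃|²−|S₁|² = -0.0058
plane₁₂: -0.7583x+0.4378y+0.1642z = 0.0000
Cramer: x(z) = 0.0041+0.0548z;  y(z) = 0.0070-0.2802z
into |P−S₁|² = l²: 1.0815z² + 0.0509z + -0.0388 = 0;  Δ = 0.1705;  z = -0.2144 or 0.1674 → z<0 root = -0.2144
x = -0.0077, y = 0.0671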